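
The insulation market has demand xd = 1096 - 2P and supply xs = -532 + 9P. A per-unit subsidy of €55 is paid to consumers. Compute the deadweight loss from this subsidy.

Pre-subsidy: 1096 - 2P = -532 + 9P gives P* = 148, x* = 800.
With the rebate, buyers effectively pay Pb = Ps − 55, where Ps is the price sellers receive.
Demand in terms of Ps becomes xd = 1096 − 2(Ps − 55) = 1206 - 2Ps. Setting this equal to supply: 1206 - 2Ps = -532 + 9Ps, so Ps = 158.
Buyers pay Pb = 158 − 55 = 103; x' = -532 + 9·158 = 890.
The subsidy expands output by 890 − 800 = 90 past the efficient level; on those units the gap between marginal cost and willingness to pay runs from 0 up to 55.
DWL = ½ × 55 × 90 = 2475.

Deadweight loss = €2475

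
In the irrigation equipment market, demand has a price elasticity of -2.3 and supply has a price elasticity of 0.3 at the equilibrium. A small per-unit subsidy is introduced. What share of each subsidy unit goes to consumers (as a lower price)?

For a small subsidy around the equilibrium, the benefit split depends on the relative slopes, which at a point are proportional to the elasticities.
Buyer share = εs/(εs + |εd|) = 0.3/(0.3 + 2.3) = 3/26; seller share = |εd|/(εs + |εd|) = 23/26.

Consumer share = 3/26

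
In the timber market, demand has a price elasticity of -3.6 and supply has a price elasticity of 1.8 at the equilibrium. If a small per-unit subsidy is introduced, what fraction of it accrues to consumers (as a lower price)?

For a small subsidy around the equilibrium, the benefit split depends on the relative slopes, which at a point are proportional to the elasticities.
Buyer share = εs/(εs + |εd|) = 1.8/(1.8 + 3.6) = 1/3; seller share = |εd|/(εs + |εd|) = 2/3.

Consumer share = 1/3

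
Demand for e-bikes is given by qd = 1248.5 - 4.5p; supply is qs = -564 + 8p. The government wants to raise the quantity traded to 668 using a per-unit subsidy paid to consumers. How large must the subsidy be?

Required subsidy s = 25 per unit

At q = 668, invert demand for the buyer price: pb = (1248.5 − 668)/4.5 = 129; invert supply for the seller price: ps = (668 − (-564))/8 = 154.
The subsidy must fill the gap: s = ps − pb = 154 − 129 = 25.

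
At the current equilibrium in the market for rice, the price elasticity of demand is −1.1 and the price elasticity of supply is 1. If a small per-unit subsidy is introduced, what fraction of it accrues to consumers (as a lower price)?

Consumer share = 10/21

For a small subsidy around the equilibrium, the benefit split depends on the relative slopes, which at a point are proportional to the elasticities.
Buyer share = εs/(εs + |εd|) = 1/(1 + 1.1) = 10/21; seller share = |εd|/(εs + |εd|) = 11/21.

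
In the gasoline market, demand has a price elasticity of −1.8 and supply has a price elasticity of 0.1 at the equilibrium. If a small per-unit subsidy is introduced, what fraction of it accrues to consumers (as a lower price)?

Consumer share = 1/19

For a small subsidy around the equilibrium, the benefit split depends on the relative slopes, which at a point are proportional to the elasticities.
Buyer share = εs/(εs + |εd|) = 0.1/(0.1 + 1.8) = 1/19; seller share = |εd|/(εs + |εd|) = 18/19.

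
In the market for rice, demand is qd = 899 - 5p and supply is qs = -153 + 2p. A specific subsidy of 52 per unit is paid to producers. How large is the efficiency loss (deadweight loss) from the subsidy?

Deadweight loss = 13520/7

Pre-subsidy: 899 - 5p = -153 + 2p gives p* = 1052/7, q* = 1033/7.
With the subsidy, sellers receive ps = pb + 52 for each unit, where pb is the price buyers pay.
Supply in terms of pb becomes qs = -153 + 2(pb + 52) = -49 + 2pb. Setting this equal to demand: 899 - 5pb = -49 + 2pb, so pb = 948/7.
Sellers receive ps = 948/7 + 52 = 1312/7; q' = 899 − 5·(948/7) = 1553/7.
The subsidy expands output by 1553/7 − 1033/7 = 520/7 past the efficient level; on those units the gap between marginal cost and willingness to pay runs from 0 up to 52.
DWL = ½ × 52 × 520/7 = 13520/7.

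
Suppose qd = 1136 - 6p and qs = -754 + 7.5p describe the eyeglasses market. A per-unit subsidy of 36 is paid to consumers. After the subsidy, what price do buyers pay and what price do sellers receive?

Pre-subsidy: 1136 - 6p = -754 + 7.5p gives p* = 140, q* = 296.
With the rebate, buyers effectively pay pb = ps − 36, where ps is the price sellers receive.
Demand in terms of ps becomes qd = 1136 − 6(ps − 36) = 1352 - 6ps. Setting this equal to supply: 1352 - 6ps = -754 + 7.5ps, so ps = 156.
Buyers pay pb = 156 − 36 = 120; q' = -754 + 7.5·156 = 416.

Buyers pay 120; sellers receive 156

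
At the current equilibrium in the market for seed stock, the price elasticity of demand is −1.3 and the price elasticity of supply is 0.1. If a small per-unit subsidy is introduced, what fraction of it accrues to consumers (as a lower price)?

Consumer share = 1/14

For a small subsidy around the equilibrium, the benefit split depends on the relative slopes, which at a point are proportional to the elasticities.
Buyer share = εs/(εs + |εd|) = 0.1/(0.1 + 1.3) = 1/14; seller share = |εd|/(εs + |εd|) = 13/14.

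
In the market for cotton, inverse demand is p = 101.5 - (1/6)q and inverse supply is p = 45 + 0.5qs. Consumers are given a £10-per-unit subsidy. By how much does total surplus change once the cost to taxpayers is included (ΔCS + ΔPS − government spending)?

Net change in total surplus = -£75

Pre-subsidy: 101.5 - (1/6)q = 45 + 0.5q gives q* = 84.75 and p* = 87.375.
With the rebate, buyers effectively pay pb = ps − 10, where ps is the price sellers receive.
On the curves, pb = 101.5 - (1/6)q and ps = 45 + 0.5q; the wedge ps − pb = 10 gives 45 + 0.5q − (101.5 - (1/6)q) = 10, so q' = 99.75.
Then pb = 101.5 − (1/6)·99.75 = 84.875 and ps = 45 + 0.5·99.75 = 94.875.
ΔCS = ½(84.75 + 99.75)(87.375 − 84.875) = 230.625; ΔPS = ½(84.75 + 99.75)(94.875 − 87.375) = 691.875.
Government spending = 10 × 99.75 = 997.5.
Net change = 230.625 + 691.875 − 997.5 = -75. The loss equals the DWL triangle ½·10·15.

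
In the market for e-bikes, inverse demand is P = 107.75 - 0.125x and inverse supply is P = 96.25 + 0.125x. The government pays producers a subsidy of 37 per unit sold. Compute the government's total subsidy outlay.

Pre-subsidy: 107.75 - 0.125x = 96.25 + 0.125x gives x* = 46 and P* = 102.
With the subsidy, sellers receive Ps = Pb + 37 for each unit, where Pb is the price buyers pay.
On the curves, Pb = 107.75 - 0.125x and Ps = 96.25 + 0.125x; the wedge Ps − Pb = 37 gives 96.25 + 0.125x − (107.75 - 0.125x) = 37, so x' = 194.
Then Pb = 107.75 − 0.125·194 = 83.5 and Ps = 96.25 + 0.125·194 = 120.5.
Government outlay = subsidy × quantity = 37 × 194 = 7178.

Government cost = 7178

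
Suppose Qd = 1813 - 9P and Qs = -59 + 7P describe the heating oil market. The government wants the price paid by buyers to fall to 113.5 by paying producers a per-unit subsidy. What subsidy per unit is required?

Required subsidy s = 8 per unit

At a buyer price of 113.5, quantity demanded is 1813 − 9·113.5 = 791.5.
Sellers supply 791.5 only when they receive Ps with -59 + 7·Ps = 791.5, i.e. Ps = 121.5.
s = Ps − Pb = 121.5 − 113.5 = 8.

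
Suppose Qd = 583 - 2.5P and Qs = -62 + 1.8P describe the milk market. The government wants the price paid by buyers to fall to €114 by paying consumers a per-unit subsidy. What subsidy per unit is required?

Required subsidy s = €86 per unit

At a buyer price of 114, quantity demanded is 583 − 2.5·114 = 298.
Sellers supply 298 only when they receive Ps with -62 + 1.8·Ps = 298, i.e. Ps = 200.
s = Ps − Pb = 200 − 114 = 86.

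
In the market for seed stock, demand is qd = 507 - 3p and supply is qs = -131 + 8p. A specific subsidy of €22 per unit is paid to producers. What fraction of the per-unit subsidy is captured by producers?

Pre-subsidy: 507 - 3p = -131 + 8p gives p* = 58, q* = 333.
With the subsidy, sellers receive ps = pb + 22 for each unit, where pb is the price buyers pay.
Supply in terms of pb becomes qs = -131 + 8(pb + 22) = 45 + 8pb. Setting this equal to demand: 507 - 3pb = 45 + 8pb, so pb = 42.
Sellers receive ps = 42 + 22 = 64; q' = 507 − 3·42 = 381.
Buyers' price falls by p* − pb = 58 − 42 = 16; sellers' price rises by ps − p* = 64 − 58 = 6.
So producers capture 6/22 = 3/11 of each unit of subsidy.

Producer share = 3/11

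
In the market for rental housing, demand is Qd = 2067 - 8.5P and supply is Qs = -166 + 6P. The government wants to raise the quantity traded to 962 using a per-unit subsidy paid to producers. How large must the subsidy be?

At Q = 962, invert demand for the buyer price: Pb = (2067 − 962)/8.5 = 130; invert supply for the seller price: Ps = (962 − (-166))/6 = 188.
The subsidy must fill the gap: s = Ps − Pb = 188 − 130 = 58.

Required subsidy s = 58 per unit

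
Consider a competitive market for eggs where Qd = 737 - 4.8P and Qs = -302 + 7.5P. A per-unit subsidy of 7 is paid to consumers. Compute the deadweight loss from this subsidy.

Deadweight loss = 2940/41

Pre-subsidy: 737 - 4.8P = -302 + 7.5P gives P* = 10390/123, Q* = 13593/41.
With the rebate, buyers effectively pay Pb = Ps − 7, where Ps is the price sellers receive.
Demand in terms of Ps becomes Qd = 737 − 4.8(Ps − 7) = 770.6 - 4.8Ps. Setting this equal to supply: 770.6 - 4.8Ps = -302 + 7.5Ps, so Ps = 10726/123.
Buyers pay Pb = 10726/123 − 7 = 9865/123; Q' = -302 + 7.5·(10726/123) = 14433/41.
The subsidy expands output by 14433/41 − 13593/41 = 840/41 past the efficient level; on those units the gap between marginal cost and willingness to pay runs from 0 up to 7.
DWL = ½ × 7 × 840/41 = 2940/41.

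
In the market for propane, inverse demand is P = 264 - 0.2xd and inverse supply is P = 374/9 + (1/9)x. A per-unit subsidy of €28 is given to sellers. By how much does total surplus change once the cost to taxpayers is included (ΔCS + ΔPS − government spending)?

Net change in total surplus = -€1260

Pre-subsidy: 264 - 0.2x = 374/9 + (1/9)x gives x* = 715 and P* = 121.
With the subsidy, sellers receive Ps = Pb + 28 for each unit, where Pb is the price buyers pay.
On the curves, Pb = 264 - 0.2x and Ps = 374/9 + (1/9)x; the wedge Ps − Pb = 28 gives 374/9 + (1/9)x − (264 - 0.2x) = 28, so x' = 805.
Then Pb = 264 − 0.2·805 = 103 and Ps = 374/9 + (1/9)·805 = 131.
ΔCS = ½(715 + 805)(121 − 103) = 13680; ΔPS = ½(715 + 805)(131 − 121) = 7600.
Government spending = 28 × 805 = 22540.
Net change = 13680 + 7600 − 22540 = -1260. The loss equals the DWL triangle ½·28·90.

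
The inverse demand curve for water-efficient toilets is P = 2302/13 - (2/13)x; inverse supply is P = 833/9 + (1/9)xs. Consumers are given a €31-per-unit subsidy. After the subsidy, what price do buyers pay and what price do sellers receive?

Buyers pay €110; sellers receive €141

Pre-subsidy: 2302/13 - (2/13)x = 833/9 + (1/9)x gives x* = 319 and P* = 128.
With the rebate, buyers effectively pay Pb = Ps − 31, where Ps is the price sellers receive.
On the curves, Pb = 2302/13 - (2/13)x and Ps = 833/9 + (1/9)x; the wedge Ps − Pb = 31 gives 833/9 + (1/9)x − (2302/13 - (2/13)x) = 31, so x' = 436.
Then Pb = 2302/13 − (2/13)·436 = 110 and Ps = 833/9 + (1/9)·436 = 141.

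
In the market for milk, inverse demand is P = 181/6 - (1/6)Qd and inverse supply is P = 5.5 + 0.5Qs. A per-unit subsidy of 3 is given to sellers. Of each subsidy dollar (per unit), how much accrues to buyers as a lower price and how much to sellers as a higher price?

Buyers gain 0.75 per unit; sellers gain 2.25 per unit

Pre-subsidy: 181/6 - (1/6)Q = 5.5 + 0.5Q gives Q* = 37 and P* = 24.
With the subsidy, sellers receive Ps = Pb + 3 for each unit, where Pb is the price buyers pay.
On the curves, Pb = 181/6 - (1/6)Q and Ps = 5.5 + 0.5Q; the wedge Ps − Pb = 3 gives 5.5 + 0.5Q − (181/6 - (1/6)Q) = 3, so Q' = 41.5.
Then Pb = 181/6 − (1/6)·41.5 = 23.25 and Ps = 5.5 + 0.5·41.5 = 26.25.
Buyers' price falls by P* − Pb = 24 − 23.25 = 0.75; sellers' price rises by Ps − P* = 26.25 − 24 = 2.25.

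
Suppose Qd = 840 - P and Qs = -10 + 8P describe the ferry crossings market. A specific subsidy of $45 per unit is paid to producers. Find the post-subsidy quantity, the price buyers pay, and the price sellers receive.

Q' = 7070/9; buyers pay 490/9; sellers receive 895/9

Pre-subsidy: 840 - P = -10 + 8P gives P* = 850/9, Q* = 6710/9.
With the subsidy, sellers receive Ps = Pb + 45 for each unit, where Pb is the price buyers pay.
Supply in terms of Pb becomes Qs = -10 + 8(Pb + 45) = 350 + 8Pb. Setting this equal to demand: 840 - Pb = 350 + 8Pb, so Pb = 490/9.
Sellers receive Ps = 490/9 + 45 = 895/9; Q' = 840 − 1·(490/9) = 7070/9.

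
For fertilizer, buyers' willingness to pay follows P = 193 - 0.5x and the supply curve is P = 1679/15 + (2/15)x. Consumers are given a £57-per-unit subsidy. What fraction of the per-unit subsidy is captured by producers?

Producer share = 4/19

Pre-subsidy: 193 - 0.5x = 1679/15 + (2/15)x gives x* = 128 and P* = 129.
With the rebate, buyers effectively pay Pb = Ps − 57, where Ps is the price sellers receive.
On the curves, Pb = 193 - 0.5x and Ps = 1679/15 + (2/15)x; the wedge Ps − Pb = 57 gives 1679/15 + (2/15)x − (193 - 0.5x) = 57, so x' = 218.
Then Pb = 193 − 0.5·218 = 84 and Ps = 1679/15 + (2/15)·218 = 141.
Buyers' price falls by P* − Pb = 129 − 84 = 45; sellers' price rises by Ps − P* = 141 − 129 = 12.
So producers capture 12/57 = 4/19 of each unit of subsidy.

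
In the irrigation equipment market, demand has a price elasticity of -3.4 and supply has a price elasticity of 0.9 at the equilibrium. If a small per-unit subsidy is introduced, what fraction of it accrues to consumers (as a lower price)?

Consumer share = 9/43

For a small subsidy around the equilibrium, the benefit split depends on the relative slopes, which at a point are proportional to the elasticities.
Buyer share = εs/(εs + |εd|) = 0.9/(0.9 + 3.4) = 9/43; seller share = |εd|/(εs + |εd|) = 34/43.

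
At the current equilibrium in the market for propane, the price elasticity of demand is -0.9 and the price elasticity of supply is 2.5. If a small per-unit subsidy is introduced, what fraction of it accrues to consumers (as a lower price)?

Consumer share = 25/34

For a small subsidy around the equilibrium, the benefit split depends on the relative slopes, which at a point are proportional to the elasticities.
Buyer share = εs/(εs + |εd|) = 2.5/(2.5 + 0.9) = 25/34; seller share = |εd|/(εs + |εd|) = 9/34.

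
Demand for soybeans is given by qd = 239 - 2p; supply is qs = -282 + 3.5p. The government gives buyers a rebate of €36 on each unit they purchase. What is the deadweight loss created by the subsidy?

Pre-subsidy: 239 - 2p = -282 + 3.5p gives p* = 1042/11, q* = 545/11.
With the rebate, buyers effectively pay pb = ps − 36, where ps is the price sellers receive.
Demand in terms of ps becomes qd = 239 − 2(ps − 36) = 311 - 2ps. Setting this equal to supply: 311 - 2ps = -282 + 3.5ps, so ps = 1186/11.
Buyers pay pb = 1186/11 − 36 = 790/11; q' = -282 + 3.5·(1186/11) = 1049/11.
The subsidy expands output by 1049/11 − 545/11 = 504/11 past the efficient level; on those units the gap between marginal cost and willingness to pay runs from 0 up to 36.
DWL = ½ × 36 × 504/11 = 9072/11.

Deadweight loss = 9072/11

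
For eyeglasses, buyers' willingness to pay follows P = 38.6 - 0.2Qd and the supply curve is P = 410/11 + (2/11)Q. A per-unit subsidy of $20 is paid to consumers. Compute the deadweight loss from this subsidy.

Pre-subsidy: 38.6 - 0.2Q = 410/11 + (2/11)Q gives Q* = 73/21 and P* = 796/21.
With the rebate, buyers effectively pay Pb = Ps − 20, where Ps is the price sellers receive.
On the curves, Pb = 38.6 - 0.2Q and Ps = 410/11 + (2/11)Q; the wedge Ps − Pb = 20 gives 410/11 + (2/11)Q − (38.6 - 0.2Q) = 20, so Q' = 391/7.
Then Pb = 38.6 − 0.2·(391/7) = 192/7 and Ps = 410/11 + (2/11)·(391/7) = 332/7.
The subsidy expands output by 391/7 − 73/21 = 1100/21 past the efficient level; on those units the gap between marginal cost and willingness to pay runs from 0 up to 20.
DWL = ½ × 20 × 1100/21 = 11000/21.

Deadweight loss = 11000/21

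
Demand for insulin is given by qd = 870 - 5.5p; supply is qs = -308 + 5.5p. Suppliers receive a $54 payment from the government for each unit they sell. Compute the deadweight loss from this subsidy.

Deadweight loss = $4009.5

Pre-subsidy: 870 - 5.5p = -308 + 5.5p gives p* = 1178/11, q* = 281.
With the subsidy, sellers receive ps = pb + 54 for each unit, where pb is the price buyers pay.
Supply in terms of pb becomes qs = -308 + 5.5(pb + 54) = -11 + 5.5pb. Setting this equal to demand: 870 - 5.5pb = -11 + 5.5pb, so pb = 881/11.
Sellers receive ps = 881/11 + 54 = 1475/11; q' = 870 − 5.5·(881/11) = 429.5.
The subsidy expands output by 429.5 − 281 = 148.5 past the efficient level; on those units the gap between marginal cost and willingness to pay runs from 0 up to 54.
DWL = ½ × 54 × 148.5 = 4009.5.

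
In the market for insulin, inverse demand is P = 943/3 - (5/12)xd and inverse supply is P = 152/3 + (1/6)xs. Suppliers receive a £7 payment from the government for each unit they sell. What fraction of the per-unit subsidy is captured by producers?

Producer share = 2/7

Pre-subsidy: 943/3 - (5/12)x = 152/3 + (1/6)x gives x* = 452 and P* = 126.
With the subsidy, sellers receive Ps = Pb + 7 for each unit, where Pb is the price buyers pay.
On the curves, Pb = 943/3 - (5/12)x and Ps = 152/3 + (1/6)x; the wedge Ps − Pb = 7 gives 152/3 + (1/6)x − (943/3 - (5/12)x) = 7, so x' = 464.
Then Pb = 943/3 − (5/12)·464 = 121 and Ps = 152/3 + (1/6)·464 = 128.
Buyers' price falls by P* − Pb = 126 − 121 = 5; sellers' price rises by Ps − P* = 128 − 126 = 2.
So producers capture 2/7 = 2/7 of each unit of subsidy.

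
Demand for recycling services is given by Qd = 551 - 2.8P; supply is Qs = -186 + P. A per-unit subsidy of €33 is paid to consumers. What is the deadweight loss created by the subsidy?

Pre-subsidy: 551 - 2.8P = -186 + P gives P* = 3685/19, Q* = 151/19.
With the rebate, buyers effectively pay Pb = Ps − 33, where Ps is the price sellers receive.
Demand in terms of Ps becomes Qd = 551 − 2.8(Ps − 33) = 643.4 - 2.8Ps. Setting this equal to supply: 643.4 - 2.8Ps = -186 + Ps, so Ps = 4147/19.
Buyers pay Pb = 4147/19 − 33 = 3520/19; Q' = -186 + 1·(4147/19) = 613/19.
The subsidy expands output by 613/19 − 151/19 = 462/19 past the efficient level; on those units the gap between marginal cost and willingness to pay runs from 0 up to 33.
DWL = ½ × 33 × 462/19 = 7623/19.

Deadweight loss = 7623/19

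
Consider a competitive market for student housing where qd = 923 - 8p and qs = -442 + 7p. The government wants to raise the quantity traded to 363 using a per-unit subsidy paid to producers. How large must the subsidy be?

At q = 363, invert demand for the buyer price: pb = (923 − 363)/8 = 70; invert supply for the seller price: ps = (363 − (-442))/7 = 115.
The subsidy must fill the gap: s = ps − pb = 115 − 70 = 45.

Required subsidy s = 45 per unit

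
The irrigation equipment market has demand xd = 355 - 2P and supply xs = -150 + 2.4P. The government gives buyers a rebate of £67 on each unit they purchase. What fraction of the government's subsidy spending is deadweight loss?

Pre-subsidy: 355 - 2P = -150 + 2.4P gives P* = 2525/22, x* = 1380/11.
With the rebate, buyers effectively pay Pb = Ps − 67, where Ps is the price sellers receive.
Demand in terms of Ps becomes xd = 355 − 2(Ps − 67) = 489 - 2Ps. Setting this equal to supply: 489 - 2Ps = -150 + 2.4Ps, so Ps = 3195/22.
Buyers pay Pb = 3195/22 − 67 = 1721/22; x' = -150 + 2.4·(3195/22) = 2184/11.
ΔCS = ½(1380/11 + 2184/11)(2525/22 − 1721/22) = 65124/11; ΔPS = ½(1380/11 + 2184/11)(3195/22 − 2525/22) = 54270/11.
Government spending = 67 × 2184/11 = 146328/11.
DWL = ½ × 67 × (2184/11 − 1380/11) = 26934/11; fraction = (26934/11) / (146328/11) = 67/364.

DWL / government spending = 67/364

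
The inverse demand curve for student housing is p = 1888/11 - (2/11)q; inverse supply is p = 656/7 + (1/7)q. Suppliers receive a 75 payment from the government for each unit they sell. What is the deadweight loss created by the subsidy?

Pre-subsidy: 1888/11 - (2/11)q = 656/7 + (1/7)q gives q* = 240 and p* = 128.
With the subsidy, sellers receive ps = pb + 75 for each unit, where pb is the price buyers pay.
On the curves, pb = 1888/11 - (2/11)q and ps = 656/7 + (1/7)q; the wedge ps − pb = 75 gives 656/7 + (1/7)q − (1888/11 - (2/11)q) = 75, so q' = 471.
Then pb = 1888/11 − (2/11)·471 = 86 and ps = 656/7 + (1/7)·471 = 161.
The subsidy expands output by 471 − 240 = 231 past the efficient level; on those units the gap between marginal cost and willingness to pay runs from 0 up to 75.
DWL = ½ × 75 × 231 = 8662.5.

Deadweight loss = 8662.5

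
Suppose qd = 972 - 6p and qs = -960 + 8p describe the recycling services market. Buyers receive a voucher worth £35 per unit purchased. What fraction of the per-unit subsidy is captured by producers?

Producer share = 3/7

Pre-subsidy: 972 - 6p = -960 + 8p gives p* = 138, q* = 144.
With the rebate, buyers effectively pay pb = ps − 35, where ps is the price sellers receive.
Demand in terms of ps becomes qd = 972 − 6(ps − 35) = 1182 - 6ps. Setting this equal to supply: 1182 - 6ps = -960 + 8ps, so ps = 153.
Buyers pay pb = 153 − 35 = 118; q' = -960 + 8·153 = 264.
Buyers' price falls by p* − pb = 138 − 118 = 20; sellers' price rises by ps − p* = 153 − 138 = 15.
So producers capture 15/35 = 3/7 of each unit of subsidy.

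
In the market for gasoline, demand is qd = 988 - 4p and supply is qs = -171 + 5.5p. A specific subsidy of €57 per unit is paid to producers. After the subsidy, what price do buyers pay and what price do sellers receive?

Pre-subsidy: 988 - 4p = -171 + 5.5p gives p* = 122, q* = 500.
With the subsidy, sellers receive ps = pb + 57 for each unit, where pb is the price buyers pay.
Supply in terms of pb becomes qs = -171 + 5.5(pb + 57) = 142.5 + 5.5pb. Setting this equal to demand: 988 - 4pb = 142.5 + 5.5pb, so pb = 89.
Sellers receive ps = 89 + 57 = 146; q' = 988 − 4·89 = 632.

Buyers pay €89; sellers receive €146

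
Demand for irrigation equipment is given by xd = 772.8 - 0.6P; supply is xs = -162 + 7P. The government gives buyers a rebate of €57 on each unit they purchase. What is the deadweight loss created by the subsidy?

Deadweight loss = €897.75

Pre-subsidy: 772.8 - 0.6P = -162 + 7P gives P* = 123, x* = 699.
With the rebate, buyers effectively pay Pb = Ps − 57, where Ps is the price sellers receive.
Demand in terms of Ps becomes xd = 772.8 − 0.6(Ps − 57) = 807 - 0.6Ps. Setting this equal to supply: 807 - 0.6Ps = -162 + 7Ps, so Ps = 127.5.
Buyers pay Pb = 127.5 − 57 = 70.5; x' = -162 + 7·127.5 = 730.5.
The subsidy expands output by 730.5 − 699 = 31.5 past the efficient level; on those units the gap between marginal cost and willingness to pay runs from 0 up to 57.
DWL = ½ × 57 × 31.5 = 897.75.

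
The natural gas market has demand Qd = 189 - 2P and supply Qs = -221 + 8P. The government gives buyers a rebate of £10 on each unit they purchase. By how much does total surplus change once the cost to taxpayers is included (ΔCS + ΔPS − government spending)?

Pre-subsidy: 189 - 2P = -221 + 8P gives P* = 41, Q* = 107.
With the rebate, buyers effectively pay Pb = Ps − 10, where Ps is the price sellers receive.
Demand in terms of Ps becomes Qd = 189 − 2(Ps − 10) = 209 - 2Ps. Setting this equal to supply: 209 - 2Ps = -221 + 8Ps, so Ps = 43.
Buyers pay Pb = 43 − 10 = 33; Q' = -221 + 8·43 = 123.
ΔCS = ½(107 + 123)(41 − 33) = 920; ΔPS = ½(107 + 123)(43 − 41) = 230.
Government spending = 10 × 123 = 1230.
Net change = 920 + 230 − 1230 = -80. The loss equals the DWL triangle ½·10·16.

Net change in total surplus = -£80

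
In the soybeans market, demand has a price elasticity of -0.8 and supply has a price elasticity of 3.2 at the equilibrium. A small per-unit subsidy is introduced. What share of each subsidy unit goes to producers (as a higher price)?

Producer share = 0.2

For a small subsidy around the equilibrium, the benefit split depends on the relative slopes, which at a point are proportional to the elasticities.
Buyer share = εs/(εs + |εd|) = 3.2/(3.2 + 0.8) = 0.8; seller share = |εd|/(εs + |εd|) = 0.2.
So producers capture 0.2 of the subsidy.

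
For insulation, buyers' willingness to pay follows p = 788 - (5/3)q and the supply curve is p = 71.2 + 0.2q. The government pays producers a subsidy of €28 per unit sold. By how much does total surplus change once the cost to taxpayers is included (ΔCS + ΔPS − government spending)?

Pre-subsidy: 788 - (5/3)q = 71.2 + 0.2q gives q* = 384 and p* = 148.
With the subsidy, sellers receive ps = pb + 28 for each unit, where pb is the price buyers pay.
On the curves, pb = 788 - (5/3)q and ps = 71.2 + 0.2q; the wedge ps − pb = 28 gives 71.2 + 0.2q − (788 - (5/3)q) = 28, so q' = 399.
Then pb = 788 − (5/3)·399 = 123 and ps = 71.2 + 0.2·399 = 151.
ΔCS = ½(384 + 399)(148 − 123) = 9787.5; ΔPS = ½(384 + 399)(151 − 148) = 1174.5.
Government spending = 28 × 399 = 11172.
Net change = 9787.5 + 1174.5 − 11172 = -210. The loss equals the DWL triangle ½·28·15.

Net change in total surplus = -€210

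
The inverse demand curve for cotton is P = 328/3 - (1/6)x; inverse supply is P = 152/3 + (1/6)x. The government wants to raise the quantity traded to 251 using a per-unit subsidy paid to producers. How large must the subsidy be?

At x = 251, from the demand curve buyers pay Pb = 328/3 − (1/6)·251 = 67.5; from the supply curve sellers need Ps = 152/3 + (1/6)·251 = 92.5.
The subsidy must fill the gap: s = Ps − Pb = 92.5 − 67.5 = 25.

Required subsidy s = 25 per unit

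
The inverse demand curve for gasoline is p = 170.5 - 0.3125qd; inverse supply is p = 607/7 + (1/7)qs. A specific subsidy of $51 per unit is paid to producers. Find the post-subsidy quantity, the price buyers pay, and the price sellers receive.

Pre-subsidy: 170.5 - 0.3125q = 607/7 + (1/7)q gives q* = 184 and p* = 113.
With the subsidy, sellers receive ps = pb + 51 for each unit, where pb is the price buyers pay.
On the curves, pb = 170.5 - 0.3125q and ps = 607/7 + (1/7)q; the wedge ps − pb = 51 gives 607/7 + (1/7)q − (170.5 - 0.3125q) = 51, so q' = 296.
Then pb = 170.5 − 0.3125·296 = 78 and ps = 607/7 + (1/7)·296 = 129.

q' = 296; buyers pay $78; sellers receive $129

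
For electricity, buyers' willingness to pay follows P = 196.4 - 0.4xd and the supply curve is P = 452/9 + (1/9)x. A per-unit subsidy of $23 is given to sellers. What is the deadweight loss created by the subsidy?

Pre-subsidy: 196.4 - 0.4x = 452/9 + (1/9)x gives x* = 286 and P* = 82.
With the subsidy, sellers receive Ps = Pb + 23 for each unit, where Pb is the price buyers pay.
On the curves, Pb = 196.4 - 0.4x and Ps = 452/9 + (1/9)x; the wedge Ps − Pb = 23 gives 452/9 + (1/9)x − (196.4 - 0.4x) = 23, so x' = 331.
Then Pb = 196.4 − 0.4·331 = 64 and Ps = 452/9 + (1/9)·331 = 87.
The subsidy expands output by 331 − 286 = 45 past the efficient level; on those units the gap between marginal cost and willingness to pay runs from 0 up to 23.
DWL = ½ × 23 × 45 = 517.5.

Deadweight loss = $517.5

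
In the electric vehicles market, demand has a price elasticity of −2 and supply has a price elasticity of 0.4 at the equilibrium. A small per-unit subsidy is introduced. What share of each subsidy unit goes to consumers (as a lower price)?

Consumer share = 1/6

For a small subsidy around the equilibrium, the benefit split depends on the relative slopes, which at a point are proportional to the elasticities.
Buyer share = εs/(εs + |εd|) = 0.4/(0.4 + 2) = 1/6; seller share = |εd|/(εs + |εd|) = 5/6.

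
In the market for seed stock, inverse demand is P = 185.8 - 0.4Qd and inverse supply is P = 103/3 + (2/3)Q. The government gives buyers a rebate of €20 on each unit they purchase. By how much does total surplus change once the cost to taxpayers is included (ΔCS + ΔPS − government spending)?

Pre-subsidy: 185.8 - 0.4Q = 103/3 + (2/3)Q gives Q* = 142 and P* = 129.
With the rebate, buyers effectively pay Pb = Ps − 20, where Ps is the price sellers receive.
On the curves, Pb = 185.8 - 0.4Q and Ps = 103/3 + (2/3)Q; the wedge Ps − Pb = 20 gives 103/3 + (2/3)Q − (185.8 - 0.4Q) = 20, so Q' = 160.75.
Then Pb = 185.8 − 0.4·160.75 = 121.5 and Ps = 103/3 + (2/3)·160.75 = 141.5.
ΔCS = ½(142 + 160.75)(129 − 121.5) = 1135.3125; ΔPS = ½(142 + 160.75)(141.5 − 129) = 1892.1875.
Government spending = 20 × 160.75 = 3215.
Net change = 1135.3125 + 1892.1875 − 3215 = -187.5. The loss equals the DWL triangle ½·20·18.75.

Net change in total surplus = -€187.5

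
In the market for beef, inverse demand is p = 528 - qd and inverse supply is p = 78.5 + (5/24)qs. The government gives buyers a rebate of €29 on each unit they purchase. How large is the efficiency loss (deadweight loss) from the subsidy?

Deadweight loss = €348

Pre-subsidy: 528 - q = 78.5 + (5/24)q gives q* = 372 and p* = 156.
With the rebate, buyers effectively pay pb = ps − 29, where ps is the price sellers receive.
On the curves, pb = 528 - q and ps = 78.5 + (5/24)q; the wedge ps − pb = 29 gives 78.5 + (5/24)q − (528 - q) = 29, so q' = 396.
Then pb = 528 − 1·396 = 132 and ps = 78.5 + (5/24)·396 = 161.
The subsidy expands output by 396 − 372 = 24 past the efficient level; on those units the gap between marginal cost and willingness to pay runs from 0 up to 29.
DWL = ½ × 29 × 24 = 348.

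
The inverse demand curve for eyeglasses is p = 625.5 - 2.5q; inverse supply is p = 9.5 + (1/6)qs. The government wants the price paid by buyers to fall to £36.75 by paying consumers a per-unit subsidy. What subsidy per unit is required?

Required subsidy s = £12 per unit

At a buyer price of 36.75, quantity demanded is 250.2 − 0.4·36.75 = 235.5.
Sellers supply 235.5 only when they receive ps = 9.5 + (1/6)·235.5 = 48.75.
s = ps − pb = 48.75 − 36.75 = 12.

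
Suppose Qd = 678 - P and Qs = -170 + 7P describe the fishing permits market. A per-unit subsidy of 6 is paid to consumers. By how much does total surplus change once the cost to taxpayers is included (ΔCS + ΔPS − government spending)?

Net change in total surplus = -15.75

Pre-subsidy: 678 - P = -170 + 7P gives P* = 106, Q* = 572.
With the rebate, buyers effectively pay Pb = Ps − 6, where Ps is the price sellers receive.
Demand in terms of Ps becomes Qd = 678 − 1(Ps − 6) = 684 - Ps. Setting this equal to supply: 684 - Ps = -170 + 7Ps, so Ps = 106.75.
Buyers pay Pb = 106.75 − 6 = 100.75; Q' = -170 + 7·106.75 = 577.25.
ΔCS = ½(572 + 577.25)(106 − 100.75) = 3016.78125; ΔPS = ½(572 + 577.25)(106.75 − 106) = 430.96875.
Government spending = 6 × 577.25 = 3463.5.
Net change = 3016.78125 + 430.96875 − 3463.5 = -15.75. The loss equals the DWL triangle ½·6·5.25.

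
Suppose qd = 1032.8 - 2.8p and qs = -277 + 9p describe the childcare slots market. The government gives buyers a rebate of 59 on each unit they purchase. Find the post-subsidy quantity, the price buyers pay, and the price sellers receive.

Pre-subsidy: 1032.8 - 2.8p = -277 + 9p gives p* = 111, q* = 722.
With the rebate, buyers effectively pay pb = ps − 59, where ps is the price sellers receive.
Demand in terms of ps becomes qd = 1032.8 − 2.8(ps − 59) = 1198 - 2.8ps. Setting this equal to supply: 1198 - 2.8ps = -277 + 9ps, so ps = 125.
Buyers pay pb = 125 − 59 = 66; q' = -277 + 9·125 = 848.

q' = 848; buyers pay 66; sellers receive 125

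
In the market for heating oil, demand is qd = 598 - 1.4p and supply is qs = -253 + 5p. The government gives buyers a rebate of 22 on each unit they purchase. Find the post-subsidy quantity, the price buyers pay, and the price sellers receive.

q' = 435.90625; buyers pay 115.78125; sellers receive 137.78125

Pre-subsidy: 598 - 1.4p = -253 + 5p gives p* = 132.96875, q* = 411.84375.
With the rebate, buyers effectively pay pb = ps − 22, where ps is the price sellers receive.
Demand in terms of ps becomes qd = 598 − 1.4(ps − 22) = 628.8 - 1.4ps. Setting this equal to supply: 628.8 - 1.4ps = -253 + 5ps, so ps = 137.78125.
Buyers pay pb = 137.78125 − 22 = 115.78125; q' = -253 + 5·137.78125 = 435.90625.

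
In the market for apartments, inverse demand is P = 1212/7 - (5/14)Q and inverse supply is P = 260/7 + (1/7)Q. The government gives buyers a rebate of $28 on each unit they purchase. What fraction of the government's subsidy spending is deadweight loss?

Pre-subsidy: 1212/7 - (5/14)Q = 260/7 + (1/7)Q gives Q* = 272 and P* = 76.
With the rebate, buyers effectively pay Pb = Ps − 28, where Ps is the price sellers receive.
On the curves, Pb = 1212/7 - (5/14)Q and Ps = 260/7 + (1/7)Q; the wedge Ps − Pb = 28 gives 260/7 + (1/7)Q − (1212/7 - (5/14)Q) = 28, so Q' = 328.
Then Pb = 1212/7 − (5/14)·328 = 56 and Ps = 260/7 + (1/7)·328 = 84.
ΔCS = ½(272 + 328)(76 − 56) = 6000; ΔPS = ½(272 + 328)(84 − 76) = 2400.
Government spending = 28 × 328 = 9184.
DWL = ½ × 28 × (328 − 272) = 784; fraction = 784 / 9184 = 7/82.

DWL / government spending = 7/82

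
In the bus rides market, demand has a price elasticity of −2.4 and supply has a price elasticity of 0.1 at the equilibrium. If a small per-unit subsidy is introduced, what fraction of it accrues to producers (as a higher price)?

Producer share = 0.96

For a small subsidy around the equilibrium, the benefit split depends on the relative slopes, which at a point are proportional to the elasticities.
Buyer share = εs/(εs + |εd|) = 0.1/(0.1 + 2.4) = 0.04; seller share = |εd|/(εs + |εd|) = 0.96.
So producers capture 0.96 of the subsidy.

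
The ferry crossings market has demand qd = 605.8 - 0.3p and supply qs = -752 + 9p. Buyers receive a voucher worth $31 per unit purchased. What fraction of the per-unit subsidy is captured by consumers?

Pre-subsidy: 605.8 - 0.3p = -752 + 9p gives p* = 146, q* = 562.
With the rebate, buyers effectively pay pb = ps − 31, where ps is the price sellers receive.
Demand in terms of ps becomes qd = 605.8 − 0.3(ps − 31) = 615.1 - 0.3ps. Setting this equal to supply: 615.1 - 0.3ps = -752 + 9ps, so ps = 147.
Buyers pay pb = 147 − 31 = 116; q' = -752 + 9·147 = 571.
Buyers' price falls by p* − pb = 146 − 116 = 30; sellers' price rises by ps − p* = 147 − 146 = 1.
So consumers capture 30/31 = 30/31 of each unit of subsidy.

Consumer share = 30/31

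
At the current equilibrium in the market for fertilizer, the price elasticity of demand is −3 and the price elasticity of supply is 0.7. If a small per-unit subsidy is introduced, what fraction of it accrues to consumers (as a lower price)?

For a small subsidy around the equilibrium, the benefit split depends on the relative slopes, which at a point are proportional to the elasticities.
Buyer share = εs/(εs + |εd|) = 0.7/(0.7 + 3) = 7/37; seller share = |εd|/(εs + |εd|) = 30/37.

Consumer share = 7/37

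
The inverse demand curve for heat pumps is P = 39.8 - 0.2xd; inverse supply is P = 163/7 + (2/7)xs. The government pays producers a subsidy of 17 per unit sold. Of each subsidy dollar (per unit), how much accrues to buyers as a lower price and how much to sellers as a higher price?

Buyers gain 7 per unit; sellers gain 10 per unit

Pre-subsidy: 39.8 - 0.2x = 163/7 + (2/7)x gives x* = 34 and P* = 33.
With the subsidy, sellers receive Ps = Pb + 17 for each unit, where Pb is the price buyers pay.
On the curves, Pb = 39.8 - 0.2x and Ps = 163/7 + (2/7)x; the wedge Ps − Pb = 17 gives 163/7 + (2/7)x − (39.8 - 0.2x) = 17, so x' = 69.
Then Pb = 39.8 − 0.2·69 = 26 and Ps = 163/7 + (2/7)·69 = 43.
Buyers' price falls by P* − Pb = 33 − 26 = 7; sellers' price rises by Ps − P* = 43 − 33 = 10.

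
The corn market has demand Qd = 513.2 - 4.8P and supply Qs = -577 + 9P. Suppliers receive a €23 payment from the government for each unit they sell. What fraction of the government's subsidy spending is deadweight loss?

DWL / government spending = 18/103

Pre-subsidy: 513.2 - 4.8P = -577 + 9P gives P* = 79, Q* = 134.
With the subsidy, sellers receive Ps = Pb + 23 for each unit, where Pb is the price buyers pay.
Supply in terms of Pb becomes Qs = -577 + 9(Pb + 23) = -370 + 9Pb. Setting this equal to demand: 513.2 - 4.8Pb = -370 + 9Pb, so Pb = 64.
Sellers receive Ps = 64 + 23 = 87; Q' = 513.2 − 4.8·64 = 206.
ΔCS = ½(134 + 206)(79 − 64) = 2550; ΔPS = ½(134 + 206)(87 − 79) = 1360.
Government spending = 23 × 206 = 4738.
DWL = ½ × 23 × (206 − 134) = 828; fraction = 828 / 4738 = 18/103.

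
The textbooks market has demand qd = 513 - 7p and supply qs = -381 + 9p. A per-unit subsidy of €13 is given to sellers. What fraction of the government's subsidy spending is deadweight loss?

Pre-subsidy: 513 - 7p = -381 + 9p gives p* = 55.875, q* = 121.875.
With the subsidy, sellers receive ps = pb + 13 for each unit, where pb is the price buyers pay.
Supply in terms of pb becomes qs = -381 + 9(pb + 13) = -264 + 9pb. Setting this equal to demand: 513 - 7pb = -264 + 9pb, so pb = 48.5625.
Sellers receive ps = 48.5625 + 13 = 61.5625; q' = 513 − 7·48.5625 = 173.0625.
ΔCS = ½(121.875 + 173.0625)(55.875 − 48.5625) = 1078.365234375; ΔPS = ½(121.875 + 173.0625)(61.5625 − 55.875) = 838.728515625.
Government spending = 13 × 173.0625 = 2249.8125.
DWL = ½ × 13 × (173.0625 − 121.875) = 332.71875; fraction = 332.71875 / 2249.8125 = 21/142.

DWL / government spending = 21/142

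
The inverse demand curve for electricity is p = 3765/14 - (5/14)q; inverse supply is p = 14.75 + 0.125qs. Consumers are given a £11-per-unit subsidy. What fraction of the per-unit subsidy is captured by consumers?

Consumer share = 20/27

Pre-subsidy: 3765/14 - (5/14)q = 14.75 + 0.125q gives q* = 14234/27 and p* = 4355/54.
With the rebate, buyers effectively pay pb = ps − 11, where ps is the price sellers receive.
On the curves, pb = 3765/14 - (5/14)q and ps = 14.75 + 0.125q; the wedge ps − pb = 11 gives 14.75 + 0.125q − (3765/14 - (5/14)q) = 11, so q' = 550.
Then pb = 3765/14 − (5/14)·550 = 72.5 and ps = 14.75 + 0.125·550 = 83.5.
Buyers' price falls by p* − pb = 4355/54 − 72.5 = 220/27; sellers' price rises by ps − p* = 83.5 − 4355/54 = 77/27.
So consumers capture (220/27)/11 = 20/27 of each unit of subsidy.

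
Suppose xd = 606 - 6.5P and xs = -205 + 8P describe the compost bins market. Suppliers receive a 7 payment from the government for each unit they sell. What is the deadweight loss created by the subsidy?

Pre-subsidy: 606 - 6.5P = -205 + 8P gives P* = 1622/29, x* = 7031/29.
With the subsidy, sellers receive Ps = Pb + 7 for each unit, where Pb is the price buyers pay.
Supply in terms of Pb becomes xs = -205 + 8(Pb + 7) = -149 + 8Pb. Setting this equal to demand: 606 - 6.5Pb = -149 + 8Pb, so Pb = 1510/29.
Sellers receive Ps = 1510/29 + 7 = 1713/29; x' = 606 − 6.5·(1510/29) = 7759/29.
The subsidy expands output by 7759/29 − 7031/29 = 728/29 past the efficient level; on those units the gap between marginal cost and willingness to pay runs from 0 up to 7.
DWL = ½ × 7 × 728/29 = 2548/29.

Deadweight loss = 2548/29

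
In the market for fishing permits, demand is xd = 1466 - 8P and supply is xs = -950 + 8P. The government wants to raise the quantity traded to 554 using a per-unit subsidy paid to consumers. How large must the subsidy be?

At x = 554, invert demand for the buyer price: Pb = (1466 − 554)/8 = 114; invert supply for the seller price: Ps = (554 − (-950))/8 = 188.
The subsidy must fill the gap: s = Ps − Pb = 188 − 114 = 74.

Required subsidy s = 74 per unit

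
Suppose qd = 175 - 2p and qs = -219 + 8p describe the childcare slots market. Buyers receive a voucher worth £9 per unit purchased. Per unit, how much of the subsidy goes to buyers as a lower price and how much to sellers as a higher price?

Pre-subsidy: 175 - 2p = -219 + 8p gives p* = 39.4, q* = 96.2.
With the rebate, buyers effectively pay pb = ps − 9, where ps is the price sellers receive.
Demand in terms of ps becomes qd = 175 − 2(ps − 9) = 193 - 2ps. Setting this equal to supply: 193 - 2ps = -219 + 8ps, so ps = 41.2.
Buyers pay pb = 41.2 − 9 = 32.2; q' = -219 + 8·41.2 = 110.6.
Buyers' price falls by p* − pb = 39.4 − 32.2 = 7.2; sellers' price rises by ps − p* = 41.2 − 39.4 = 1.8.

Buyers gain £7.2 per unit; sellers gain £1.8 per unit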